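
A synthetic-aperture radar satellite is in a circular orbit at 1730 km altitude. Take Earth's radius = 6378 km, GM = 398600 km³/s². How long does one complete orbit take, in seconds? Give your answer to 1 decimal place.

Semi-major axis a = 6378 + 1730 = 8108 km. Period T = 2π√(a³/μ) = 2π√(8108³/398600) = 7265.8 s = 121.10 min.

7265.8 seconds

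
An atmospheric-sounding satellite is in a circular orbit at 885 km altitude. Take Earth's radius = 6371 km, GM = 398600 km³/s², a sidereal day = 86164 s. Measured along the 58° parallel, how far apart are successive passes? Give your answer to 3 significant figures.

Semi-major axis a = 6371 + 885 = 7256 km. Period T = 2π√(a³/μ) = 2π√(7256³/398600) = 6151.2 s = 102.52 min.
Node shift per orbit = (6151.2/86164) × 360° = 25.70°.
Equatorial spacing = 25.70 × 111.2 km/° = 2858 km.
At 58° latitude, spacing = 2858 × cos(58°) = 1514 km.

1510 km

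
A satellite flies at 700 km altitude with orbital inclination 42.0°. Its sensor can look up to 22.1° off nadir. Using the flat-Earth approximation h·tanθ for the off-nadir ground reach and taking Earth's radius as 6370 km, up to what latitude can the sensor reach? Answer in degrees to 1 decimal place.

For a prograde orbit the ground track reaches latitude ±i = ±42.0°.
Sensor half-swath on the ground ≈ 700·tan(22.1°) = 284 km = 2.56° of latitude.
Maximum observable latitude ≈ 42.0 + 2.56 = 44.6°.

44.6°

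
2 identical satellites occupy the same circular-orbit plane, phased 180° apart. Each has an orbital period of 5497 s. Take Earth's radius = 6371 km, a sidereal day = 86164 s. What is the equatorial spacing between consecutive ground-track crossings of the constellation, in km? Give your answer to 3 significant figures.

1280 km

Single-satellite node shift = (5497.0/86164) × 360° = 22.97°.
With 2 satellites evenly phased, successive equator crossings are 22.97/2 = 11.483° apart.
That is 11.483 × 111.2 = 1277 km at the equator.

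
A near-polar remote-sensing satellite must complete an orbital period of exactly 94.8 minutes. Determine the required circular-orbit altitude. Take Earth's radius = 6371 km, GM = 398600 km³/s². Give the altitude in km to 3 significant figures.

516 km

T = 94.8 min = 5688.0 s.
From T = 2π√(a³/μ): a = (μ T²/4π²)^(1/3) = (398600 × 5688.0² / 4π²)^(1/3) = 6887 km.
Altitude h = a − R = 6887 − 6371 = 516 km.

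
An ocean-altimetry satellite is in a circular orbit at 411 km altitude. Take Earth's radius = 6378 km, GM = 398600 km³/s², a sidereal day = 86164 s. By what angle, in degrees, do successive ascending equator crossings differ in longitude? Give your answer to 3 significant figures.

Semi-major axis a = 6378 + 411 = 6789 km. Period T = 2π√(a³/μ) = 2π√(6789³/398600) = 5567.0 s = 92.78 min.
During one orbit Earth rotates (5567.0 / 86164) × 360° = 23.26°.

23.3°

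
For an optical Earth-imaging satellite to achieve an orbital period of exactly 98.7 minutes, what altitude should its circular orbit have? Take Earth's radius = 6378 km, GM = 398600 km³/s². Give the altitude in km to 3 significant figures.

T = 98.7 min = 5922.0 s.
From T = 2π√(a³/μ): a = (μ T²/4π²)^(1/3) = (398600 × 5922.0² / 4π²)^(1/3) = 7075 km.
Altitude h = a − R = 7075 − 6378 = 697 km.

697 km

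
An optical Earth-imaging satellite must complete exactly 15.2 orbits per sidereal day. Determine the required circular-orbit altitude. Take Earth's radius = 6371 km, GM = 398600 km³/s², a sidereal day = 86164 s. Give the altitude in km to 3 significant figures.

Required period T = 86164 / 15.2 = 5668.7 s.
From T = 2π√(a³/μ): a = (μ T²/4π²)^(1/3) = (398600 × 5668.7² / 4π²)^(1/3) = 6871 km.
Altitude h = a − R = 6871 − 6371 = 500 km.

500 km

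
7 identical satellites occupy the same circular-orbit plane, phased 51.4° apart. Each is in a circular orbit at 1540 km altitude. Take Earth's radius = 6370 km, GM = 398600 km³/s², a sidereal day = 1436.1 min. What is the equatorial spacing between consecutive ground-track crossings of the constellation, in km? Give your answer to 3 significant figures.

465 km

Semi-major axis a = 6370 + 1540 = 7910 km. Period T = 2π√(a³/μ) = 2π√(7910³/398600) = 7001.3 s = 116.69 min.
Single-satellite node shift = (7001.3/86166) × 360° = 29.25°.
With 7 satellites evenly phased, successive equator crossings are 29.25/7 = 4.179° apart.
That is 4.179 × 111.2 = 465 km at the equator.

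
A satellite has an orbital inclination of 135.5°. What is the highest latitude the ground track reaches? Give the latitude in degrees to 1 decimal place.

44.5°

Retrograde orbit: the ground track reaches ±(180° − i) = ±(180 − 135.5) = ±44.5°.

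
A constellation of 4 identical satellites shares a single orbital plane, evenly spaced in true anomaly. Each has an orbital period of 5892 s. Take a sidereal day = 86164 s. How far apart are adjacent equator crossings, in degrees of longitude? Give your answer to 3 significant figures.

6.15°

Single-satellite node shift = (5892.0/86164) × 360° = 24.62°.
With 4 satellites evenly phased, successive equator crossings are 24.62/4 = 6.154° apart.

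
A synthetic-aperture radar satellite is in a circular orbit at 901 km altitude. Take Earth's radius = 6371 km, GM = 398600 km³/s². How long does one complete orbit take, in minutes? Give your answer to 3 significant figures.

Semi-major axis a = 6371 + 901 = 7272 km. Period T = 2π√(a³/μ) = 2π√(7272³/398600) = 6171.5 s = 102.86 min.

103 min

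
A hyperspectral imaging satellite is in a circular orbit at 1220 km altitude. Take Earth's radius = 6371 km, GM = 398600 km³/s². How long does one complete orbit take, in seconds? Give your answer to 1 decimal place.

Semi-major axis a = 6371 + 1220 = 7591 km. Period T = 2π√(a³/μ) = 2π√(7591³/398600) = 6582.0 s = 109.70 min.

6582.0 seconds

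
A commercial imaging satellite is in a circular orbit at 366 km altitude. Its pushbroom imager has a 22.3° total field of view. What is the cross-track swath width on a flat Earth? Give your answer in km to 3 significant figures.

Half-angle = 22.3°/2 = 11.15°.
Swath width ≈ 2h·tan(θ/2) = 2 × 366 × tan(11.15°) = 144.3 km.

144 km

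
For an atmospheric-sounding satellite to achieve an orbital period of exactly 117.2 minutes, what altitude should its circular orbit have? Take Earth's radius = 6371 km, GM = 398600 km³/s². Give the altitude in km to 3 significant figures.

1560 km

T = 117.2 min = 7032.0 s.
From T = 2π√(a³/μ): a = (μ T²/4π²)^(1/3) = (398600 × 7032.0² / 4π²)^(1/3) = 7933 km.
Altitude h = a − R = 7933 − 6371 = 1562 km.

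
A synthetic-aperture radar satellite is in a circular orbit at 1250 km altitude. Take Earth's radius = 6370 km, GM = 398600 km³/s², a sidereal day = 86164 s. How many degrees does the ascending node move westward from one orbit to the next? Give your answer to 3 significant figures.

27.7°

Semi-major axis a = 6370 + 1250 = 7620 km. Period T = 2π√(a³/μ) = 2π√(7620³/398600) = 6619.8 s = 110.33 min.
During one orbit Earth rotates (6619.8 / 86164) × 360° = 27.66°.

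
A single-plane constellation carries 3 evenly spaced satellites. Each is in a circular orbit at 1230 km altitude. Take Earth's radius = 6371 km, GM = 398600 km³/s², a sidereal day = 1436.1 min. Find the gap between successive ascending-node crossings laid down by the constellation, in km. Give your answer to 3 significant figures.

Semi-major axis a = 6371 + 1230 = 7601 km. Period T = 2π√(a³/μ) = 2π√(7601³/398600) = 6595.0 s = 109.92 min.
Single-satellite node shift = (6595.0/86166) × 360° = 27.55°.
With 3 satellites evenly phased, successive equator crossings are 27.55/3 = 9.185° apart.
That is 9.185 × 111.2 = 1021 km at the equator.

1020 km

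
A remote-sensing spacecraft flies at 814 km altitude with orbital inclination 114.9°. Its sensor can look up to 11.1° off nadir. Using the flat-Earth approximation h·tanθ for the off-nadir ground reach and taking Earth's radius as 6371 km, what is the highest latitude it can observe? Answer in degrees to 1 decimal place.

66.5°

Retrograde orbit: the ground track reaches ±(180° − i) = ±(180 − 114.9) = ±65.1°.
Sensor half-swath on the ground ≈ 814·tan(11.1°) = 160 km = 1.44° of latitude.
Maximum observable latitude ≈ 65.1 + 1.44 = 66.5°.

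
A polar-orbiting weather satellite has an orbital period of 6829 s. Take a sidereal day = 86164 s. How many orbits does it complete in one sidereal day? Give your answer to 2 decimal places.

12.62

Orbits per sidereal day = 86164 / 6829.0 = 12.617.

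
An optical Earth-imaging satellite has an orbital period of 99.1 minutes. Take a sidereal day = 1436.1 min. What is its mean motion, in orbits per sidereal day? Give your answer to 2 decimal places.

14.49

T = 99.1 min = 5946.0 s.
Orbits per sidereal day = 86166 / 5946.0 = 14.491.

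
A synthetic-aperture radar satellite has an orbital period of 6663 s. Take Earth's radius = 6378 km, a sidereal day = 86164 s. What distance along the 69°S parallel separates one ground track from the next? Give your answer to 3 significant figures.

Node shift per orbit = (6663.0/86164) × 360° = 27.84°.
Equatorial spacing = 27.84 × 111.3 km/° = 3099 km.
At 69° latitude, spacing = 3099 × cos(69°) = 1111 km.

1110 km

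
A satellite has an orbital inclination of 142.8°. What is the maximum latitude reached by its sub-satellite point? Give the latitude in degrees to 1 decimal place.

Retrograde orbit: the ground track reaches ±(180° − i) = ±(180 − 142.8) = ±37.2°.

37.2°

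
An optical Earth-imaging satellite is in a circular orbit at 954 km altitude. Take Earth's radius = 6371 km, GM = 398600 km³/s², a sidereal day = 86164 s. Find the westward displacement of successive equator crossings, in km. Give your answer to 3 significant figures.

Semi-major axis a = 6371 + 954 = 7325 km. Period T = 2π√(a³/μ) = 2π√(7325³/398600) = 6239.1 s = 103.99 min.
During one orbit Earth rotates (6239.1 / 86164) × 360° = 26.07°.
At the equator that is 26.07° × (2π·6371/360) km/° = 26.07 × 111.2 = 2899 km.

2900 km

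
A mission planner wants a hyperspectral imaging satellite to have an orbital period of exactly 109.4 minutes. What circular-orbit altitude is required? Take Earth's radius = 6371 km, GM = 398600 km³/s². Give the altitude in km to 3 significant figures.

1210 km

T = 109.4 min = 6564.0 s.
From T = 2π√(a³/μ): a = (μ T²/4π²)^(1/3) = (398600 × 6564.0² / 4π²)^(1/3) = 7577 km.
Altitude h = a − R = 7577 − 6371 = 1206 km.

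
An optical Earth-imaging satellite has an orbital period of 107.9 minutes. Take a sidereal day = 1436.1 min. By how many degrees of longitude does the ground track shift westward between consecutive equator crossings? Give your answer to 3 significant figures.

27.0°

T = 107.9 min = 6474.0 s.
During one orbit Earth rotates (6474.0 / 86166) × 360° = 27.05°.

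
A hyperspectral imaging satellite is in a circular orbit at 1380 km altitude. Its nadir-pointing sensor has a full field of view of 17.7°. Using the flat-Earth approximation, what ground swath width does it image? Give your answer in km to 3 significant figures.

430 km

Half-angle = 17.7°/2 = 8.85°.
Swath width ≈ 2h·tan(θ/2) = 2 × 1380 × tan(8.85°) = 429.7 km.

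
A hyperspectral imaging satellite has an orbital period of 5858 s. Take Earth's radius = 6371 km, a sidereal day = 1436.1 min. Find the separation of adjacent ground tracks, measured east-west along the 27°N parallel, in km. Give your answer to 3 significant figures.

Node shift per orbit = (5858.0/86166) × 360° = 24.47°.
Equatorial spacing = 24.47 × 111.2 km/° = 2721 km.
At 27° latitude, spacing = 2721 × cos(27°) = 2425 km.

2420 km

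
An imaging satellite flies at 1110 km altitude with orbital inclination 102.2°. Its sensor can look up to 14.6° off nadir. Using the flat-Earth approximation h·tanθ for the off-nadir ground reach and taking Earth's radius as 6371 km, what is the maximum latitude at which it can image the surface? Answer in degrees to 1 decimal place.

Retrograde orbit: the ground track reaches ±(180° − i) = ±(180 − 102.2) = ±77.8°.
Sensor half-swath on the ground ≈ 1110·tan(14.6°) = 289 km = 2.60° of latitude.
Maximum observable latitude ≈ 77.8 + 2.60 = 80.4°.

80.4°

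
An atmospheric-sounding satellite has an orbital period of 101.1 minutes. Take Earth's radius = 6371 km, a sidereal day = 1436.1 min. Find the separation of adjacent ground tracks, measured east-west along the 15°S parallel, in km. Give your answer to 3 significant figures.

T = 101.1 min = 6066.0 s.
Node shift per orbit = (6066.0/86166) × 360° = 25.34°.
Equatorial spacing = 25.34 × 111.2 km/° = 2818 km.
At 15° latitude, spacing = 2818 × cos(15°) = 2722 km.

2720 km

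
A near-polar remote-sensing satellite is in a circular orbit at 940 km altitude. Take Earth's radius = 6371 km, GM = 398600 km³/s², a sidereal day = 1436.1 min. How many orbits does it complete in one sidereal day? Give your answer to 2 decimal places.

13.85

Semi-major axis a = 6371 + 940 = 7311 km. Period T = 2π√(a³/μ) = 2π√(7311³/398600) = 6221.2 s = 103.69 min.
Orbits per sidereal day = 86166 / 6221.2 = 13.850.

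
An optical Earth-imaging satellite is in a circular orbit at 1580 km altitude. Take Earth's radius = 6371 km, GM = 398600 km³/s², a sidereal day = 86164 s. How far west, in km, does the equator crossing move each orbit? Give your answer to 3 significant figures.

Semi-major axis a = 6371 + 1580 = 7951 km. Period T = 2π√(a³/μ) = 2π√(7951³/398600) = 7055.8 s = 117.60 min.
During one orbit Earth rotates (7055.8 / 86164) × 360° = 29.48°.
At the equator that is 29.48° × (2π·6371/360) km/° = 29.48 × 111.2 = 3278 km.

3280 km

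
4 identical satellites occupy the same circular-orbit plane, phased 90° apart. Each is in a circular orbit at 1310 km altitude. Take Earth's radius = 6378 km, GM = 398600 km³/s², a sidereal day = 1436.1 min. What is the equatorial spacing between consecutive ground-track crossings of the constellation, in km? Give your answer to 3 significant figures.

Semi-major axis a = 6378 + 1310 = 7688 km. Period T = 2π√(a³/μ) = 2π√(7688³/398600) = 6708.6 s = 111.81 min.
Single-satellite node shift = (6708.6/86166) × 360° = 28.03°.
With 4 satellites evenly phased, successive equator crossings are 28.03/4 = 7.007° apart.
That is 7.007 × 111.3 = 780 km at the equator.

780 km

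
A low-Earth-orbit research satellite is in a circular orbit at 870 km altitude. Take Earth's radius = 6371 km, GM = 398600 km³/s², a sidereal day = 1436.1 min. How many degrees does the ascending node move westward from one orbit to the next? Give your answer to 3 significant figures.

Semi-major axis a = 6371 + 870 = 7241 km. Period T = 2π√(a³/μ) = 2π√(7241³/398600) = 6132.1 s = 102.20 min.
During one orbit Earth rotates (6132.1 / 86166) × 360° = 25.62°.

25.6°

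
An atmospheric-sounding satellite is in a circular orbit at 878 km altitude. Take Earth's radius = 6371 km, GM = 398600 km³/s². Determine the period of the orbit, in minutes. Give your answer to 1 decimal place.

Semi-major axis a = 6371 + 878 = 7249 km. Period T = 2π√(a³/μ) = 2π√(7249³/398600) = 6142.3 s = 102.37 min.

102.4 min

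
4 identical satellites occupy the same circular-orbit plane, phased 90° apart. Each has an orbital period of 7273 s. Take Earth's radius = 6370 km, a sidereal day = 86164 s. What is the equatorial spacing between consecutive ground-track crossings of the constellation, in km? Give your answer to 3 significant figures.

845 km

Single-satellite node shift = (7273.0/86164) × 360° = 30.39°.
With 4 satellites evenly phased, successive equator crossings are 30.39/4 = 7.597° apart.
That is 7.597 × 111.2 = 845 km at the equator.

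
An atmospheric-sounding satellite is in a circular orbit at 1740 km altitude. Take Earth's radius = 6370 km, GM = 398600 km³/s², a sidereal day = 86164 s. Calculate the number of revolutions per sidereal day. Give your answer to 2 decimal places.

Semi-major axis a = 6370 + 1740 = 8110 km. Period T = 2π√(a³/μ) = 2π√(8110³/398600) = 7268.5 s = 121.14 min.
Orbits per sidereal day = 86164 / 7268.5 = 11.855.

11.85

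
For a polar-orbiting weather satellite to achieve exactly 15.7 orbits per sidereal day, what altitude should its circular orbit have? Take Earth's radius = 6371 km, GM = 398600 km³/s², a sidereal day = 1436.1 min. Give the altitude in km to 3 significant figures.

354 km

Required period T = 86166 / 15.7 = 5488.3 s.
From T = 2π√(a³/μ): a = (μ T²/4π²)^(1/3) = (398600 × 5488.3² / 4π²)^(1/3) = 6725 km.
Altitude h = a − R = 6725 − 6371 = 354 km.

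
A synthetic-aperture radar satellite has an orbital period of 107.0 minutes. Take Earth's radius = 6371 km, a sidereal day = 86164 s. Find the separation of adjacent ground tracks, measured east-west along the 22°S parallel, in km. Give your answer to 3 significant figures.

T = 107.0 min = 6420.0 s.
Node shift per orbit = (6420.0/86164) × 360° = 26.82°.
Equatorial spacing = 26.82 × 111.2 km/° = 2983 km.
At 22° latitude, spacing = 2983 × cos(22°) = 2765 km.

2770 km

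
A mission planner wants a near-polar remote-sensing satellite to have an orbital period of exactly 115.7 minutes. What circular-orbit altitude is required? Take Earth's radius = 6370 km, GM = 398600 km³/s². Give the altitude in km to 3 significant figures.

1500 km

T = 115.7 min = 6942.0 s.
From T = 2π√(a³/μ): a = (μ T²/4π²)^(1/3) = (398600 × 6942.0² / 4π²)^(1/3) = 7865 km.
Altitude h = a − R = 7865 − 6370 = 1495 km.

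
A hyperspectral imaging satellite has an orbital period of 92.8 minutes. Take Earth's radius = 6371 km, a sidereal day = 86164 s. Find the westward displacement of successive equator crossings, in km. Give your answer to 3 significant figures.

2590 km

T = 92.8 min = 5568.0 s.
During one orbit Earth rotates (5568.0 / 86164) × 360° = 23.26°.
At the equator that is 23.26° × (2π·6371/360) km/° = 23.26 × 111.2 = 2587 km.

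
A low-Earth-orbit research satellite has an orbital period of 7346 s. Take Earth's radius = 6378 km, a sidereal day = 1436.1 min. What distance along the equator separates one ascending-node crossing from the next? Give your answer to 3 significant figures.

During one orbit Earth rotates (7346.0 / 86166) × 360° = 30.69°.
At the equator that is 30.69° × (2π·6378/360) km/° = 30.69 × 111.3 = 3416 km.

3420 km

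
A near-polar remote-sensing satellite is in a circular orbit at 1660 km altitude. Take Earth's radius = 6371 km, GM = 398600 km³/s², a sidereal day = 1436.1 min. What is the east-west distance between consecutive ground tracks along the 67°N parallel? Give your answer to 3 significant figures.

Semi-major axis a = 6371 + 1660 = 8031 km. Period T = 2π√(a³/μ) = 2π√(8031³/398600) = 7162.5 s = 119.38 min.
Node shift per orbit = (7162.5/86166) × 360° = 29.92°.
Equatorial spacing = 29.92 × 111.2 km/° = 3327 km.
At 67° latitude, spacing = 3327 × cos(67°) = 1300 km.

1300 km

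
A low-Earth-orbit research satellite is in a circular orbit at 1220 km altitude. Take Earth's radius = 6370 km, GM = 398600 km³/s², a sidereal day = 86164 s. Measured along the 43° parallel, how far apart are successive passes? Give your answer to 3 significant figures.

Semi-major axis a = 6370 + 1220 = 7590 km. Period T = 2π√(a³/μ) = 2π√(7590³/398600) = 6580.7 s = 109.68 min.
Node shift per orbit = (6580.7/86164) × 360° = 27.49°.
Equatorial spacing = 27.49 × 111.2 km/° = 3057 km.
At 43° latitude, spacing = 3057 × cos(43°) = 2236 km.

2240 km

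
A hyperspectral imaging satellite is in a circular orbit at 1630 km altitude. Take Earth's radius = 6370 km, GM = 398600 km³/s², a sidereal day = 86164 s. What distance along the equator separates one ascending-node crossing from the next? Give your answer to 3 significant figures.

3310 km

Semi-major axis a = 6370 + 1630 = 8000 km. Period T = 2π√(a³/μ) = 2π√(8000³/398600) = 7121.1 s = 118.68 min.
During one orbit Earth rotates (7121.1 / 86164) × 360° = 29.75°.
At the equator that is 29.75° × (2π·6370/360) km/° = 29.75 × 111.2 = 3308 km.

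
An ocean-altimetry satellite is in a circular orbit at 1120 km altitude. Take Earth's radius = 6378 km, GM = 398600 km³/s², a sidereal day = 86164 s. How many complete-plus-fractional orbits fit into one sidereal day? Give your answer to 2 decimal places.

Semi-major axis a = 6378 + 1120 = 7498 km. Period T = 2π√(a³/μ) = 2π√(7498³/398600) = 6461.4 s = 107.69 min.
Orbits per sidereal day = 86164 / 6461.4 = 13.335.

13.34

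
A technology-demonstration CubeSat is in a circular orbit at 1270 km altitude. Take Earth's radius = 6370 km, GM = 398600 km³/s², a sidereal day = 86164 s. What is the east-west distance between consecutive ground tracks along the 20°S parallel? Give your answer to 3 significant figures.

2900 km

Semi-major axis a = 6370 + 1270 = 7640 km. Period T = 2π√(a³/μ) = 2π√(7640³/398600) = 6645.9 s = 110.76 min.
Node shift per orbit = (6645.9/86164) × 360° = 27.77°.
Equatorial spacing = 27.77 × 111.2 km/° = 3087 km.
At 20° latitude, spacing = 3087 × cos(20°) = 2901 km.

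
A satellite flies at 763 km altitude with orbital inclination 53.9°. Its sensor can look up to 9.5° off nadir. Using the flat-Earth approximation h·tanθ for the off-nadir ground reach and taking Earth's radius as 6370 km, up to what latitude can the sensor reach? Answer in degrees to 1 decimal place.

For a prograde orbit the ground track reaches latitude ±i = ±53.9°.
Sensor half-swath on the ground ≈ 763·tan(9.5°) = 128 km = 1.15° of latitude.
Maximum observable latitude ≈ 53.9 + 1.15 = 55.0°.

55.0°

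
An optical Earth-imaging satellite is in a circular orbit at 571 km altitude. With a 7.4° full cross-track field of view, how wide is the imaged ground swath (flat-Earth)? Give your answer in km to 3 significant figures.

Half-angle = 7.4°/2 = 3.7°.
Swath width ≈ 2h·tan(θ/2) = 2 × 571 × tan(3.7°) = 73.8 km.

73.8 km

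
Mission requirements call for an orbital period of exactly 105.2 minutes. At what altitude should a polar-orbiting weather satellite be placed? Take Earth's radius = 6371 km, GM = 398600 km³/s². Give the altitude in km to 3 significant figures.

T = 105.2 min = 6312.0 s.
From T = 2π√(a³/μ): a = (μ T²/4π²)^(1/3) = (398600 × 6312.0² / 4π²)^(1/3) = 7382 km.
Altitude h = a − R = 7382 − 6371 = 1011 km.

1010 km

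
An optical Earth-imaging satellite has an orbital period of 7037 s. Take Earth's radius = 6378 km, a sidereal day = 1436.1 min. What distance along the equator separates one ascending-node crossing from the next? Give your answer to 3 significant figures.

During one orbit Earth rotates (7037.0 / 86166) × 360° = 29.40°.
At the equator that is 29.40° × (2π·6378/360) km/° = 29.40 × 111.3 = 3273 km.

3270 km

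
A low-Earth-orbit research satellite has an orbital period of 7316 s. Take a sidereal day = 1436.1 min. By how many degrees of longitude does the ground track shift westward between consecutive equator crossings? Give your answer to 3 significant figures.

During one orbit Earth rotates (7316.0 / 86166) × 360° = 30.57°.

30.6°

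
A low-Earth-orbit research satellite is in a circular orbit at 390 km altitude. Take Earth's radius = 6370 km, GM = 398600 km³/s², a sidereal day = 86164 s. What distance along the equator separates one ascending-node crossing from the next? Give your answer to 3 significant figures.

2570 km

Semi-major axis a = 6370 + 390 = 6760 km. Period T = 2π√(a³/μ) = 2π√(6760³/398600) = 5531.4 s = 92.19 min.
During one orbit Earth rotates (5531.4 / 86164) × 360° = 23.11°.
At the equator that is 23.11° × (2π·6370/360) km/° = 23.11 × 111.2 = 2569 km.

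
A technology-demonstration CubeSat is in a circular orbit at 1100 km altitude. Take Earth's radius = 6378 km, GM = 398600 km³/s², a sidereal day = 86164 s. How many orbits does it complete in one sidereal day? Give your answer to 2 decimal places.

13.39

Semi-major axis a = 6378 + 1100 = 7478 km. Period T = 2π√(a³/μ) = 2π√(7478³/398600) = 6435.6 s = 107.26 min.
Orbits per sidereal day = 86164 / 6435.6 = 13.389.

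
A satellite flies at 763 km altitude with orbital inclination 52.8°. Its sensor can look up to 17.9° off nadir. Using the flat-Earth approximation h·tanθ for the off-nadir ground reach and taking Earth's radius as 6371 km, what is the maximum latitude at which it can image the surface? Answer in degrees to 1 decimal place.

For a prograde orbit the ground track reaches latitude ±i = ±52.8°.
Sensor half-swath on the ground ≈ 763·tan(17.9°) = 246 km = 2.22° of latitude.
Maximum observable latitude ≈ 52.8 + 2.22 = 55.0°.

55.0°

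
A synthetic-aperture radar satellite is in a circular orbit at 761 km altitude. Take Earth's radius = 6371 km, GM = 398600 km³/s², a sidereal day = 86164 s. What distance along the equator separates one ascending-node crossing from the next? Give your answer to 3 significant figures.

Semi-major axis a = 6371 + 761 = 7132 km. Period T = 2π√(a³/μ) = 2π√(7132³/398600) = 5994.2 s = 99.90 min.
During one orbit Earth rotates (5994.2 / 86164) × 360° = 25.04°.
At the equator that is 25.04° × (2π·6371/360) km/° = 25.04 × 111.2 = 2785 km.

2780 km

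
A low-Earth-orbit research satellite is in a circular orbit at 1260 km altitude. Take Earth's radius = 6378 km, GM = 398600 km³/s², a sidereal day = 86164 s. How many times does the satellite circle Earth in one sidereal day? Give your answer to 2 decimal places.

12.97

Semi-major axis a = 6378 + 1260 = 7638 km. Period T = 2π√(a³/μ) = 2π√(7638³/398600) = 6643.3 s = 110.72 min.
Orbits per sidereal day = 86164 / 6643.3 = 12.970.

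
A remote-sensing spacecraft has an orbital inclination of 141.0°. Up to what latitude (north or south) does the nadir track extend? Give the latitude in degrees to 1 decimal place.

Retrograde orbit: the ground track reaches ±(180° − i) = ±(180 − 141.0) = ±39.0°.

39.0°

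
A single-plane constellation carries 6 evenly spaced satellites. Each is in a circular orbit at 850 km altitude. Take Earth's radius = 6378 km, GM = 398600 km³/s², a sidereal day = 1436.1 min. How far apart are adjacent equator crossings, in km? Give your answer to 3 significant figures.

474 km

Semi-major axis a = 6378 + 850 = 7228 km. Period T = 2π√(a³/μ) = 2π√(7228³/398600) = 6115.6 s = 101.93 min.
Single-satellite node shift = (6115.6/86166) × 360° = 25.55°.
With 6 satellites evenly phased, successive equator crossings are 25.55/6 = 4.258° apart.
That is 4.258 × 111.3 = 474 km at the equator.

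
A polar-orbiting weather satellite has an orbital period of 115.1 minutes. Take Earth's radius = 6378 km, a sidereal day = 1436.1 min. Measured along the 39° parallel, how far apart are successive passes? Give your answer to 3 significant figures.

T = 115.1 min = 6906.0 s.
Node shift per orbit = (6906.0/86166) × 360° = 28.85°.
Equatorial spacing = 28.85 × 111.3 km/° = 3212 km.
At 39° latitude, spacing = 3212 × cos(39°) = 2496 km.

2500 km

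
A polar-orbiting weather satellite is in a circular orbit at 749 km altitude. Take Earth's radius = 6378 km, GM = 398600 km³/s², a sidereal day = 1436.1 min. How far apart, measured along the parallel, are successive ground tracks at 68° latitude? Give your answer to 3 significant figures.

Semi-major axis a = 6378 + 749 = 7127 km. Period T = 2π√(a³/μ) = 2π√(7127³/398600) = 5987.9 s = 99.80 min.
Node shift per orbit = (5987.9/86166) × 360° = 25.02°.
Equatorial spacing = 25.02 × 111.3 km/° = 2785 km.
At 68° latitude, spacing = 2785 × cos(68°) = 1043 km.

1040 km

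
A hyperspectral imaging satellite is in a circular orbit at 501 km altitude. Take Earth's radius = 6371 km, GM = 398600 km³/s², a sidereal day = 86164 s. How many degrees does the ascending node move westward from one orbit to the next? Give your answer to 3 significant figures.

23.7°

Semi-major axis a = 6371 + 501 = 6872 km. Period T = 2π√(a³/μ) = 2π√(6872³/398600) = 5669.4 s = 94.49 min.
During one orbit Earth rotates (5669.4 / 86164) × 360° = 23.69°.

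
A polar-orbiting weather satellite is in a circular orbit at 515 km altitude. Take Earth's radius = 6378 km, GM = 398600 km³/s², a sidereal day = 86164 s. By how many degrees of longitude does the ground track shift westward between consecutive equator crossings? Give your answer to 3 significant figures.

23.8°

Semi-major axis a = 6378 + 515 = 6893 km. Period T = 2π√(a³/μ) = 2π√(6893³/398600) = 5695.4 s = 94.92 min.
During one orbit Earth rotates (5695.4 / 86164) × 360° = 23.80°.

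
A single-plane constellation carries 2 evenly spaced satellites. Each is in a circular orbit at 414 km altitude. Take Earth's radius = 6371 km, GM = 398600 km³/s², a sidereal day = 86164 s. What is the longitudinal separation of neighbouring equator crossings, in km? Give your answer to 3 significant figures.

1290 km

Semi-major axis a = 6371 + 414 = 6785 km. Period T = 2π√(a³/μ) = 2π√(6785³/398600) = 5562.1 s = 92.70 min.
Single-satellite node shift = (5562.1/86164) × 360° = 23.24°.
With 2 satellites evenly phased, successive equator crossings are 23.24/2 = 11.619° apart.
That is 11.619 × 111.2 = 1292 km at the equator.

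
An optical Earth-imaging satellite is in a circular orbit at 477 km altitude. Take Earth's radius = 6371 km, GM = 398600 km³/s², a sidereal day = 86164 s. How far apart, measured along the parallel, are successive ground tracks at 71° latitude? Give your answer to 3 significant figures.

853 km

Semi-major axis a = 6371 + 477 = 6848 km. Period T = 2π√(a³/μ) = 2π√(6848³/398600) = 5639.7 s = 94.00 min.
Node shift per orbit = (5639.7/86164) × 360° = 23.56°.
Equatorial spacing = 23.56 × 111.2 km/° = 2620 km.
At 71° latitude, spacing = 2620 × cos(71°) = 853 km.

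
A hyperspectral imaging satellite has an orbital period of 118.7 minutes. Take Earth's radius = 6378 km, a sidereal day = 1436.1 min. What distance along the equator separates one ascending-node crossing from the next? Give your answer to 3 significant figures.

T = 118.7 min = 7122.0 s.
During one orbit Earth rotates (7122.0 / 86166) × 360° = 29.76°.
At the equator that is 29.76° × (2π·6378/360) km/° = 29.76 × 111.3 = 3312 km.

3310 km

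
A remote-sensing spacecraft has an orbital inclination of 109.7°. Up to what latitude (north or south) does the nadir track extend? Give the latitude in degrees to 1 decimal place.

70.3°

Retrograde orbit: the ground track reaches ±(180° − i) = ±(180 − 109.7) = ±70.3°.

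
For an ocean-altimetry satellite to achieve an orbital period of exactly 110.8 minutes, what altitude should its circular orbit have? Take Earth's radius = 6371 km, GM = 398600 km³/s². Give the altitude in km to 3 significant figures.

1270 km

T = 110.8 min = 6648.0 s.
From T = 2π√(a³/μ): a = (μ T²/4π²)^(1/3) = (398600 × 6648.0² / 4π²)^(1/3) = 7642 km.
Altitude h = a − R = 7642 − 6371 = 1271 km.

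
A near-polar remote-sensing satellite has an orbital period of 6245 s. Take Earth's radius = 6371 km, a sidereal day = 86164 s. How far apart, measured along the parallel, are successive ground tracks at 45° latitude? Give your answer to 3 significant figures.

2050 km

Node shift per orbit = (6245.0/86164) × 360° = 26.09°.
Equatorial spacing = 26.09 × 111.2 km/° = 2901 km.
At 45° latitude, spacing = 2901 × cos(45°) = 2052 km.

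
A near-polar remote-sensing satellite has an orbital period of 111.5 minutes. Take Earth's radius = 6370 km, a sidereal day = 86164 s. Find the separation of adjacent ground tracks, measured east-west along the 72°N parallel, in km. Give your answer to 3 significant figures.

960 km

T = 111.5 min = 6690.0 s.
Node shift per orbit = (6690.0/86164) × 360° = 27.95°.
Equatorial spacing = 27.95 × 111.2 km/° = 3108 km.
At 72° latitude, spacing = 3108 × cos(72°) = 960 km.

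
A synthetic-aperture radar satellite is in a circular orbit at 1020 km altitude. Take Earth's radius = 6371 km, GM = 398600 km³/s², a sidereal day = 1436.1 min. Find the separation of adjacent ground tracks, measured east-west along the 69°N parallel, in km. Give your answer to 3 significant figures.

1050 km

Semi-major axis a = 6371 + 1020 = 7391 km. Period T = 2π√(a³/μ) = 2π√(7391³/398600) = 6323.6 s = 105.39 min.
Node shift per orbit = (6323.6/86166) × 360° = 26.42°.
Equatorial spacing = 26.42 × 111.2 km/° = 2938 km.
At 69° latitude, spacing = 2938 × cos(69°) = 1053 km.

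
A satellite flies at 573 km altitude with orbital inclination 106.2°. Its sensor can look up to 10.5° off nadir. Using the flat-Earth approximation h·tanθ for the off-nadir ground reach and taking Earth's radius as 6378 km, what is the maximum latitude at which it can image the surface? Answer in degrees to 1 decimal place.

Retrograde orbit: the ground track reaches ±(180° − i) = ±(180 − 106.2) = ±73.8°.
Sensor half-swath on the ground ≈ 573·tan(10.5°) = 106 km = 0.95° of latitude.
Maximum observable latitude ≈ 73.8 + 0.95 = 74.8°.

74.8°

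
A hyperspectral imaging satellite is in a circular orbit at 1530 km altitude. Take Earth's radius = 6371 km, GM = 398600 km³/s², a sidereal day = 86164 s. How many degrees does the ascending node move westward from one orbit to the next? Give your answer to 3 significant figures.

Semi-major axis a = 6371 + 1530 = 7901 km. Period T = 2π√(a³/μ) = 2π√(7901³/398600) = 6989.3 s = 116.49 min.
During one orbit Earth rotates (6989.3 / 86164) × 360° = 29.20°.

29.2°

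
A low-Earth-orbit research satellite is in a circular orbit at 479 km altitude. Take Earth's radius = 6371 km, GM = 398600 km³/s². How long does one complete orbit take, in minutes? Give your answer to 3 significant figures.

94.0 min

Semi-major axis a = 6371 + 479 = 6850 km. Period T = 2π√(a³/μ) = 2π√(6850³/398600) = 5642.2 s = 94.04 min.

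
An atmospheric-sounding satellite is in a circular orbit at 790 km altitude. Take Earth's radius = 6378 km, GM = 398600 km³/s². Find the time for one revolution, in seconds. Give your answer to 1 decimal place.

6039.6 seconds

Semi-major axis a = 6378 + 790 = 7168 km. Period T = 2π√(a³/μ) = 2π√(7168³/398600) = 6039.6 s = 100.66 min.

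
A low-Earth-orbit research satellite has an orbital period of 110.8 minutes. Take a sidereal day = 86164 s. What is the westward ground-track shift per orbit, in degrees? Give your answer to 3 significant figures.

27.8°

T = 110.8 min = 6648.0 s.
During one orbit Earth rotates (6648.0 / 86164) × 360° = 27.78°.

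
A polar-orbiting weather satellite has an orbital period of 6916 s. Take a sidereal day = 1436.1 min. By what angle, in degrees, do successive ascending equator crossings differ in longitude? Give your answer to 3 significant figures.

During one orbit Earth rotates (6916.0 / 86166) × 360° = 28.89°.

28.9°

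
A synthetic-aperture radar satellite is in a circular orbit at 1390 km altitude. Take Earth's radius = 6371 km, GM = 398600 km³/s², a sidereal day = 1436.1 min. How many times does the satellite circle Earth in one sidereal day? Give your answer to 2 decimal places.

Semi-major axis a = 6371 + 1390 = 7761 km. Period T = 2π√(a³/μ) = 2π√(7761³/398600) = 6804.4 s = 113.41 min.
Orbits per sidereal day = 86166 / 6804.4 = 12.663.

12.66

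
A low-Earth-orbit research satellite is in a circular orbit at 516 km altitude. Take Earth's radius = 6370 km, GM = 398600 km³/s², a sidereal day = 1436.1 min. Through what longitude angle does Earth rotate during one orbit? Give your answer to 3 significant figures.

23.8°

Semi-major axis a = 6370 + 516 = 6886 km. Period T = 2π√(a³/μ) = 2π√(6886³/398600) = 5686.7 s = 94.78 min.
During one orbit Earth rotates (5686.7 / 86166) × 360° = 23.76°.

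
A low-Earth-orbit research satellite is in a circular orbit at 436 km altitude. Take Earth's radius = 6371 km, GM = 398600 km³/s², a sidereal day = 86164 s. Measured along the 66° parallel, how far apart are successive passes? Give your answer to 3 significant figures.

1060 km

Semi-major axis a = 6371 + 436 = 6807 km. Period T = 2π√(a³/μ) = 2π√(6807³/398600) = 5589.1 s = 93.15 min.
Node shift per orbit = (5589.1/86164) × 360° = 23.35°.
Equatorial spacing = 23.35 × 111.2 km/° = 2597 km.
At 66° latitude, spacing = 2597 × cos(66°) = 1056 km.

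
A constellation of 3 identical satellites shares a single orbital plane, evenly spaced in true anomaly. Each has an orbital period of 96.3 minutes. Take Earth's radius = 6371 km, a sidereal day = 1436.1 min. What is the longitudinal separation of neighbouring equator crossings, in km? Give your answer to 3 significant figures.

895 km

T = 96.3 min = 5778.0 s.
Single-satellite node shift = (5778.0/86166) × 360° = 24.14°.
With 3 satellites evenly phased, successive equator crossings are 24.14/3 = 8.047° apart.
That is 8.047 × 111.2 = 895 km at the equator.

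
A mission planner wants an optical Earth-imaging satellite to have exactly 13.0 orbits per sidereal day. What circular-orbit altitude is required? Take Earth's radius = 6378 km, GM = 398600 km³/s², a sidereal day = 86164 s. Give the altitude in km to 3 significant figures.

1250 km

Required period T = 86164 / 13.0 = 6628.0 s.
From T = 2π√(a³/μ): a = (μ T²/4π²)^(1/3) = (398600 × 6628.0² / 4π²)^(1/3) = 7626 km.
Altitude h = a − R = 7626 − 6378 = 1248 km.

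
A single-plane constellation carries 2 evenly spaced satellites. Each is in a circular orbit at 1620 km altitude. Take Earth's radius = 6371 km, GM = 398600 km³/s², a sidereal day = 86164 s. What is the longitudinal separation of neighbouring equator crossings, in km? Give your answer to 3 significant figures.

Semi-major axis a = 6371 + 1620 = 7991 km. Period T = 2π√(a³/μ) = 2π√(7991³/398600) = 7109.1 s = 118.48 min.
Single-satellite node shift = (7109.1/86164) × 360° = 29.70°.
With 2 satellites evenly phased, successive equator crossings are 29.70/2 = 14.851° apart.
That is 14.851 × 111.2 = 1651 km at the equator.

1650 km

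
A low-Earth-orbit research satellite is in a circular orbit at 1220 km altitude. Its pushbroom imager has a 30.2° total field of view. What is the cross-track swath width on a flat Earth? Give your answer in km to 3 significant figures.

658 km

Half-angle = 30.2°/2 = 15.1°.
Swath width ≈ 2h·tan(θ/2) = 2 × 1220 × tan(15.1°) = 658.4 km.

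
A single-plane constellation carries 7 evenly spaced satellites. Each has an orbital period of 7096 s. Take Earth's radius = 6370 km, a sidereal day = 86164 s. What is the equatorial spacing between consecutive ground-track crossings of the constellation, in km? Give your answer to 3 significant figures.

Single-satellite node shift = (7096.0/86164) × 360° = 29.65°.
With 7 satellites evenly phased, successive equator crossings are 29.65/7 = 4.235° apart.
That is 4.235 × 111.2 = 471 km at the equator.

471 km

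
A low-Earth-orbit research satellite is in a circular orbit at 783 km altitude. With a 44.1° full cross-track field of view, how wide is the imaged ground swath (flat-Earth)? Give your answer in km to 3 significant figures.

Half-angle = 44.1°/2 = 22.05°.
Swath width ≈ 2h·tan(θ/2) = 2 × 783 × tan(22.05°) = 634.3 km.

634 km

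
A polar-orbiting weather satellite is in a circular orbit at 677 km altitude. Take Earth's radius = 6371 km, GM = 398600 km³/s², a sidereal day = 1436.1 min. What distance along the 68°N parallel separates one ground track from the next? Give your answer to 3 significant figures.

Semi-major axis a = 6371 + 677 = 7048 km. Period T = 2π√(a³/μ) = 2π√(7048³/398600) = 5888.6 s = 98.14 min.
Node shift per orbit = (5888.6/86166) × 360° = 24.60°.
Equatorial spacing = 24.60 × 111.2 km/° = 2736 km.
At 68° latitude, spacing = 2736 × cos(68°) = 1025 km.

1020 km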